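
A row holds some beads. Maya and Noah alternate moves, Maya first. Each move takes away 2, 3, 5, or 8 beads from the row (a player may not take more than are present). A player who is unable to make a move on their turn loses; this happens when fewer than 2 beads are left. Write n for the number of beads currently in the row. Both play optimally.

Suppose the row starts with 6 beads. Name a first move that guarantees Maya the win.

Label each position W (a win for the player to move) or L (a loss). A position with no legal move is L; any other position is W exactly when some move reaches an L, and L when every move reaches a W.
n=0: no move → L
n=1: no move → L
n=2: →0(L), so W
n=3: →1(L), so W
n=4: →1(L), so W
n=5: →0(L), so W
n=6: →1(L), so W
From 6, the L positions reachable in one move are: 1.

Remove 5, leaving 1.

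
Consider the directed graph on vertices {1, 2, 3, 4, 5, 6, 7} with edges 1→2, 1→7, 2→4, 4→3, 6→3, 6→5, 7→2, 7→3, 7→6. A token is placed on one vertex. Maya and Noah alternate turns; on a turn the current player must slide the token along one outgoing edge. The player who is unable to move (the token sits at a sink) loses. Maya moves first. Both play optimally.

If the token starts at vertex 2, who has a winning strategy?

Classify positions by backward induction: terminal positions (no move available) are L. From any other position, the mover wins iff some move reaches an L.
Every edge goes from a vertex to one that appears earlier in the order 3, 5, 4, 6, 2, 7, 1, so processing vertices in that order labels each vertex after all of its successors.
3: no outgoing edge → L
5: no outgoing edge → L
4: →3(L), so W
6: →5(L), so W
2: →4(W) only, which is W, so L
7: →2(L), so W
1: →2(L), so W
Every move from 2 reaches a W position, so the mover loses.

Noah wins.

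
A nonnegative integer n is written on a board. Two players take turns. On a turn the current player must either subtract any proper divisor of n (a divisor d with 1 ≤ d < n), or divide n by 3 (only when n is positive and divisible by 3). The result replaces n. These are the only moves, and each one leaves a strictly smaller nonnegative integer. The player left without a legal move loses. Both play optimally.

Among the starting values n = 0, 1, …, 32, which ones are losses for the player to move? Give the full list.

0, 1, 4, 7, 9, 11, 13, 15, 17, 19, 23, 25, 28, 31

Label each position W (a win for the player to move) or L (a loss). A position with no legal move is L; any other position is W exactly when some move reaches an L, and L when every move reaches a W.
n=0: no move → L
n=1: no move → L
n=2: reaches L-position 1 → W
n=3: reaches L-position 1 → W
n=4: only reaches 2(W), 3(W), all W → L
n=5: reaches L-position 4 → W
n=6: reaches L-position 4 → W
n=7: only reaches 6(W), which is W → L
n=8: reaches L-position 4 → W
n=9: only reaches 3(W), 6(W), 8(W), all W → L
n=10: reaches L-position 9 → W
n=11: only reaches 10(W), which is W → L
n=12: reaches L-position 4 → W
n=13: only reaches 12(W), which is W → L
n=14: reaches L-position 7 → W
n=15: only reaches 5(W), 10(W), 12(W), 14(W), all W → L
n=16: reaches L-position 15 → W
n=17: only reaches 16(W), which is W → L
n=18: reaches L-position 9 → W
n=19: only reaches 18(W), which is W → L
n=20: reaches L-position 15 → W
n=21: reaches L-position 7 → W
n=22: reaches L-position 11 → W
n=23: only reaches 22(W), which is W → L
n=24: reaches L-position 23 → W
n=25: only reaches 20(W), 24(W), all W → L
n=26: reaches L-position 13 → W
n=27: reaches L-position 9 → W
n=28: only reaches 14(W), 21(W), 24(W), 26(W), 27(W), all W → L
n=29: reaches L-position 28 → W
n=30: reaches L-position 15 → W
n=31: only reaches 30(W), which is W → L
n=32: reaches L-position 28 → W
Reading off the rows marked L gives the requested list; there are 14 such values of n.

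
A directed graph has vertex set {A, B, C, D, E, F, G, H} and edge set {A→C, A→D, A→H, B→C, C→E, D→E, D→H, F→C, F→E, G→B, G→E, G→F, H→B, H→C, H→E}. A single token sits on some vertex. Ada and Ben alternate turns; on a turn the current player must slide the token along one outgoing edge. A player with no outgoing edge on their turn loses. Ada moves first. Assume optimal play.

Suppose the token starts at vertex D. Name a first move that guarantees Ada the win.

Move to E.

Positions with no move are L. A position that does have a move is losing for the player to move precisely when every available move leads to a winning position for the opponent. Fill in the labels:
Every edge goes from a vertex to one that appears earlier in the order E, C, B, H, D, A, F, G, so processing vertices in that order labels each vertex after all of its successors.
E: no outgoing edge → L
C: can move to E, which is L ⇒ W
B: the only move is to C(W), a W ⇒ L
H: can move to B, which is L ⇒ W
D: can move to E, which is L ⇒ W
A: moves to D(W), H(W), C(W); every one is W ⇒ L
F: can move to E, which is L ⇒ W
G: can move to B, which is L ⇒ W
From D, the L positions reachable in one move are: E.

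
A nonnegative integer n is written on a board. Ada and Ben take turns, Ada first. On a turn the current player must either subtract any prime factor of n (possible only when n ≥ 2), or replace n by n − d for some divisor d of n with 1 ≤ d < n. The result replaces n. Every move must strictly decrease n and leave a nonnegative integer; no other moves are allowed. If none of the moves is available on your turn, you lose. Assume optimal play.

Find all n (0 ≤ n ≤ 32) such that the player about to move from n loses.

0, 1, 4, 9, 14, 20, 26, 32

Work bottom-up. With no move the player to move loses. Otherwise the position is W if at least one move leads to an L position for the opponent, and L if every move leads to a W.
n=0: no move → L
n=1: no move → L
n=2: W (go to 0, an L position)
n=3: W (go to 0, an L position)
n=4: L (options 2(W), 3(W) are all W)
n=5: W (go to 0, an L position)
n=6: W (go to 4, an L position)
n=7: W (go to 0, an L position)
n=8: W (go to 4, an L position)
n=9: L (options 6(W), 8(W) are all W)
n=10: W (go to 9, an L position)
n=11: W (go to 0, an L position)
n=12: W (go to 9, an L position)
n=13: W (go to 0, an L position)
n=14: L (options 7(W), 12(W), 13(W) are all W)
n=15: W (go to 14, an L position)
n=16: W (go to 14, an L position)
n=17: W (go to 0, an L position)
n=18: W (go to 9, an L position)
n=19: W (go to 0, an L position)
n=20: L (options 10(W), 15(W), 16(W), 18(W), 19(W) are all W)
n=21: W (go to 14, an L position)
n=22: W (go to 20, an L position)
n=23: W (go to 0, an L position)
n=24: W (go to 20, an L position)
n=25: W (go to 20, an L position)
n=26: L (options 13(W), 24(W), 25(W) are all W)
n=27: W (go to 26, an L position)
n=28: W (go to 14, an L position)
n=29: W (go to 0, an L position)
n=30: W (go to 20, an L position)
n=31: W (go to 0, an L position)
n=32: L (options 16(W), 24(W), 28(W), 30(W), 31(W) are all W)
The losing starting values of n are exactly the entries labelled L in this table (8 of them).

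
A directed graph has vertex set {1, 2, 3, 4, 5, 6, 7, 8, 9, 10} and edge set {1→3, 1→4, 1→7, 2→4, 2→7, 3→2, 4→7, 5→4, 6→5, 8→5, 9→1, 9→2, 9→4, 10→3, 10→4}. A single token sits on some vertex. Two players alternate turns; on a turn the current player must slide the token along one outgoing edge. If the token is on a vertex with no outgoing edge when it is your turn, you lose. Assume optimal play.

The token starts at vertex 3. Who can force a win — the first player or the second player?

The second player wins.

Classify positions by backward induction: terminal positions (no move available) are L. From any other position, the mover wins iff some move reaches an L.
Every edge goes from a vertex to one that appears earlier in the order 7, 4, 2, 5, 3, 10, 6, 1, 9, 8, so processing vertices in that order labels each vertex after all of its successors.
7: no outgoing edge → L
4: can move to 7, which is L ⇒ W
2: can move to 7, which is L ⇒ W
5: the only move is to 4(W), a W ⇒ L
3: the only move is to 2(W), a W ⇒ L
10: can move to 3, which is L ⇒ W
6: can move to 5, which is L ⇒ W
1: can move to 3, which is L ⇒ W
9: moves to 1(W), 2(W), 4(W); every one is W ⇒ L
8: can move to 5, which is L ⇒ W
Every move from 3 reaches a W position, so the mover loses.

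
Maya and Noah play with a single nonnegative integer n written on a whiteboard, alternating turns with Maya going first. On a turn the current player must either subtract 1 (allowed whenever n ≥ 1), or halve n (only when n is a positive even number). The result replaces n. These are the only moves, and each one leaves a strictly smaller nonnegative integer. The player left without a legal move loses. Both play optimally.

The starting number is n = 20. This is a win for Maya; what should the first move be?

Move to 19.

Build the W/L table. Terminal = L. A non-terminal position is W if it has a move to some L; otherwise it is L.
n=0: no move → L
n=1: W (go to 0, an L position)
n=2: L (sole option 1(W) is W)
n=3: W (go to 2, an L position)
n=4: W (go to 2, an L position)
n=5: L (sole option 4(W) is W)
n=6: W (go to 5, an L position)
n=7: L (sole option 6(W) is W)
n=8: W (go to 7, an L position)
n=9: L (sole option 8(W) is W)
n=10: W (go to 5, an L position)
n=11: L (sole option 10(W) is W)
n=12: W (go to 11, an L position)
n=13: L (sole option 12(W) is W)
n=14: W (go to 7, an L position)
n=15: L (sole option 14(W) is W)
n=16: W (go to 15, an L position)
n=17: L (sole option 16(W) is W)
n=18: W (go to 9, an L position)
n=19: L (sole option 18(W) is W)
n=20: W (go to 19, an L position)
From 20, the L positions reachable in one move are: 19.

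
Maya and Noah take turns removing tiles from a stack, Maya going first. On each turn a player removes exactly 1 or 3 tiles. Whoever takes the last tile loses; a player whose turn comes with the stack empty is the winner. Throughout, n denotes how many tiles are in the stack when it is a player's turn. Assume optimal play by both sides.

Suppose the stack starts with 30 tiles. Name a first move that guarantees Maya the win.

Build the W/L table. Terminal = W. A non-terminal position is W if it has a move to some L; otherwise it is L.
n=0: no move; the opponent has just taken the last tile and therefore loses → W
n=1: the only move is to 0(W), a W ⇒ L
n=2: can move to 1, which is L ⇒ W
n=3: moves to 2(W), 0(W); every one is W ⇒ L
n=4: can move to 3, which is L ⇒ W
n=5: moves to 4(W), 2(W); every one is W ⇒ L
n=6: can move to 5, which is L ⇒ W
n=7: moves to 6(W), 4(W); every one is W ⇒ L
n=8: can move to 7, which is L ⇒ W
n=9: moves to 8(W), 6(W); every one is W ⇒ L
n=10: can move to 9, which is L ⇒ W
n=11: moves to 10(W), 8(W); every one is W ⇒ L
n=12: can move to 11, which is L ⇒ W
n=13: moves to 12(W), 10(W); every one is W ⇒ L
n=14: can move to 13, which is L ⇒ W
n=15: moves to 14(W), 12(W); every one is W ⇒ L
n=16: can move to 15, which is L ⇒ W
n=17: moves to 16(W), 14(W); every one is W ⇒ L
n=18: can move to 17, which is L ⇒ W
n=19: moves to 18(W), 16(W); every one is W ⇒ L
n=20: can move to 19, which is L ⇒ W
n=21: moves to 20(W), 18(W); every one is W ⇒ L
n=22: can move to 21, which is L ⇒ W
n=23: moves to 22(W), 20(W); every one is W ⇒ L
n=24: can move to 23, which is L ⇒ W
n=25: moves to 24(W), 22(W); every one is W ⇒ L
n=26: can move to 25, which is L ⇒ W
n=27: moves to 26(W), 24(W); every one is W ⇒ L
n=28: can move to 27, which is L ⇒ W
n=29: moves to 28(W), 26(W); every one is W ⇒ L
n=30: can move to 29, which is L ⇒ W
From 30, the L positions reachable in one move are: 29, 27. Any move reaching one of these is winning.

Remove 1, leaving 29.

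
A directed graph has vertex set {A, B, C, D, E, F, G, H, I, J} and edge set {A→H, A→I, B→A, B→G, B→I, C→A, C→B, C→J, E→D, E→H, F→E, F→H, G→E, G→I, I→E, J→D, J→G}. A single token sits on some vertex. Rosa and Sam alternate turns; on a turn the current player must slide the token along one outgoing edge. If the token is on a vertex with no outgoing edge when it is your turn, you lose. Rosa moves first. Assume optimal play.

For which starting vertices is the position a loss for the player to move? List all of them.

Work bottom-up. With no move the player to move loses. Otherwise the position is W if at least one move leads to an L position for the opponent, and L if every move leads to a W.
Every edge goes from a vertex to one that appears earlier in the order D, H, E, I, G, A, J, B, F, C, so processing vertices in that order labels each vertex after all of its successors.
D: no outgoing edge → L
H: no outgoing edge → L
E: can move to H, which is L ⇒ W
I: the only move is to E(W), a W ⇒ L
G: can move to I, which is L ⇒ W
A: can move to I, which is L ⇒ W
J: can move to D, which is L ⇒ W
B: can move to I, which is L ⇒ W
F: can move to H, which is L ⇒ W
C: moves to B(W), J(W), A(W); every one is W ⇒ L
The losing starting vertices are exactly the entries labelled L in this table (4 of them).

C, D, H, I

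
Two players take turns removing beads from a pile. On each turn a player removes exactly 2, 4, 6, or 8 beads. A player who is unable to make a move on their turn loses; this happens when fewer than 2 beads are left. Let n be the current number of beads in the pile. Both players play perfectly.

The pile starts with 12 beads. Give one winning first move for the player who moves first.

Use the standard recursion: the mover loses at a terminal position; elsewhere, the mover wins exactly when some move hands the opponent an L position.
n=0: no move → L
n=1: no move → L
n=2: W (go to 0, an L position)
n=3: W (go to 1, an L position)
n=4: W (go to 0, an L position)
n=5: W (go to 1, an L position)
n=6: W (go to 0, an L position)
n=7: W (go to 1, an L position)
n=8: W (go to 0, an L position)
n=9: W (go to 1, an L position)
n=10: L (options 8(W), 6(W), 4(W), 2(W) are all W)
n=11: L (options 9(W), 7(W), 5(W), 3(W) are all W)
n=12: W (go to 10, an L position)
From 12, the L positions reachable in one move are: 10.

Remove 2, leaving 10.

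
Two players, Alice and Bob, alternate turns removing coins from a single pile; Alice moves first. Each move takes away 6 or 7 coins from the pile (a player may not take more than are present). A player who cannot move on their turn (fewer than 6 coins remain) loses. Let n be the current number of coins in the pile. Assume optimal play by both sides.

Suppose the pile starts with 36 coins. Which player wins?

Use the standard recursion: the mover loses at a terminal position; elsewhere, the mover wins exactly when some move hands the opponent an L position.
n=0: no move → L
n=1: no move → L
n=2: no move → L
n=3: no move → L
n=4: no move → L
n=5: no move → L
n=6: W (go to 0, an L position)
n=7: W (go to 1, an L position)
n=8: W (go to 2, an L position)
n=9: W (go to 3, an L position)
n=10: W (go to 4, an L position)
n=11: W (go to 5, an L position)
n=12: W (go to 5, an L position)
n=13: L (options 7(W), 6(W) are all W)
n=14: L (options 8(W), 7(W) are all W)
n=15: L (options 9(W), 8(W) are all W)
n=16: L (options 10(W), 9(W) are all W)
n=17: L (options 11(W), 10(W) are all W)
n=18: L (options 12(W), 11(W) are all W)
n=19: W (go to 13, an L position)
n=20: W (go to 14, an L position)
n=21: W (go to 15, an L position)
n=22: W (go to 16, an L position)
n=23: W (go to 17, an L position)
n=24: W (go to 18, an L position)
n=25: W (go to 18, an L position)
n=26: L (options 20(W), 19(W) are all W)
n=27: L (options 21(W), 20(W) are all W)
n=28: L (options 22(W), 21(W) are all W)
n=29: L (options 23(W), 22(W) are all W)
n=30: L (options 24(W), 23(W) are all W)
n=31: L (options 25(W), 24(W) are all W)
n=32: W (go to 26, an L position)
n=33: W (go to 27, an L position)
n=34: W (go to 28, an L position)
n=35: W (go to 29, an L position)
n=36: W (go to 30, an L position)
The starting position 36 is W: Alice should remove 6, leaving 30, handing over an L position.

Alice wins.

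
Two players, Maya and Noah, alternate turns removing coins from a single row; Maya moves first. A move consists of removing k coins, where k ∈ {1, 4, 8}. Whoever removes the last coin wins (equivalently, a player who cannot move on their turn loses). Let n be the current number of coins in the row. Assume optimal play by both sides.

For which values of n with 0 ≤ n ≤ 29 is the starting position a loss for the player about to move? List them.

Work bottom-up. With no move the player to move loses. Otherwise the position is W if at least one move leads to an L position for the opponent, and L if every move leads to a W.
n=0: no move → L
n=1: W (go to 0, an L position)
n=2: L (sole option 1(W) is W)
n=3: W (go to 2, an L position)
n=4: W (go to 0, an L position)
n=5: L (options 4(W), 1(W) are all W)
n=6: W (go to 5, an L position)
n=7: L (options 6(W), 3(W) are all W)
n=8: W (go to 7, an L position)
n=9: W (go to 5, an L position)
n=10: W (go to 2, an L position)
n=11: W (go to 7, an L position)
n=12: L (options 11(W), 8(W), 4(W) are all W)
n=13: W (go to 12, an L position)
n=14: L (options 13(W), 10(W), 6(W) are all W)
n=15: W (go to 14, an L position)
n=16: W (go to 12, an L position)
n=17: L (options 16(W), 13(W), 9(W) are all W)
n=18: W (go to 17, an L position)
n=19: L (options 18(W), 15(W), 11(W) are all W)
n=20: W (go to 19, an L position)
n=21: W (go to 17, an L position)
n=22: W (go to 14, an L position)
n=23: W (go to 19, an L position)
n=24: L (options 23(W), 20(W), 16(W) are all W)
n=25: W (go to 24, an L position)
n=26: L (options 25(W), 22(W), 18(W) are all W)
n=27: W (go to 26, an L position)
n=28: W (go to 24, an L position)
n=29: L (options 28(W), 25(W), 21(W) are all W)
The losing starting values of n are exactly the entries labelled L in this table (11 of them).

0, 2, 5, 7, 12, 14, 17, 19, 24, 26, 29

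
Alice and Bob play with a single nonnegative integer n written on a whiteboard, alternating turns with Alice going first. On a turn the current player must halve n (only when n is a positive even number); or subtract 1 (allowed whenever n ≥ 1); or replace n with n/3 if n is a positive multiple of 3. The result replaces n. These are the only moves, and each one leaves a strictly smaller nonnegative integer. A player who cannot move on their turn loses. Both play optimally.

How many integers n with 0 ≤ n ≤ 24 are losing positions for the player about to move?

10

Classify positions by backward induction: terminal positions (no move available) are L. From any other position, the mover wins iff some move reaches an L.
n=0: no move → L
n=1: →0(L), so W
n=2: →1(W) only, which is W, so L
n=3: →2(L), so W
n=4: →2(L), so W
n=5: →4(W) only, which is W, so L
n=6: →2(L), so W
n=7: →6(W) only, which is W, so L
n=8: →7(L), so W
n=9: →3(W), 8(W) — all W, so L
n=10: →5(L), so W
n=11: →10(W) only, which is W, so L
n=12: →11(L), so W
n=13: →12(W) only, which is W, so L
n=14: →7(L), so W
n=15: →5(L), so W
n=16: →8(W), 15(W) — all W, so L
n=17: →16(L), so W
n=18: →9(L), so W
n=19: →18(W) only, which is W, so L
n=20: →19(L), so W
n=21: →7(L), so W
n=22: →11(L), so W
n=23: →22(W) only, which is W, so L
n=24: →23(L), so W
L entries with 0 ≤ n ≤ 24: n = 0, 2, 5, 7, 9, 11, 13, 16, 19, 23; that makes 10.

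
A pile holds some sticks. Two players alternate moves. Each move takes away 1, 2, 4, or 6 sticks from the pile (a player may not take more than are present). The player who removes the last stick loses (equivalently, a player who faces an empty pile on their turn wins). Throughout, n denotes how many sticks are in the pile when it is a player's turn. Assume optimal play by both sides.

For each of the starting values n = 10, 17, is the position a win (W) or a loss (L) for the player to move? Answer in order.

Compute win/loss labels from the base case upward. A position with no move is W. Any other position is W if it can reach an L in one move, else L.
n=0: no move; the opponent has just taken the last stick and therefore loses → W
n=1: the only move is to 0(W), a W ⇒ L
n=2: can move to 1, which is L ⇒ W
n=3: can move to 1, which is L ⇒ W
n=4: moves to 3(W), 2(W), 0(W); every one is W ⇒ L
n=5: can move to 4, which is L ⇒ W
n=6: can move to 4, which is L ⇒ W
n=7: can move to 1, which is L ⇒ W
n=8: can move to 4, which is L ⇒ W
n=9: moves to 8(W), 7(W), 5(W), 3(W); every one is W ⇒ L
n=10: can move to 9, which is L ⇒ W
n=11: can move to 9, which is L ⇒ W
n=12: moves to 11(W), 10(W), 8(W), 6(W); every one is W ⇒ L
n=13: can move to 12, which is L ⇒ W
n=14: can move to 12, which is L ⇒ W
n=15: can move to 9, which is L ⇒ W
n=16: can move to 12, which is L ⇒ W
n=17: moves to 16(W), 15(W), 13(W), 11(W); every one is W ⇒ L

10: W, 17: L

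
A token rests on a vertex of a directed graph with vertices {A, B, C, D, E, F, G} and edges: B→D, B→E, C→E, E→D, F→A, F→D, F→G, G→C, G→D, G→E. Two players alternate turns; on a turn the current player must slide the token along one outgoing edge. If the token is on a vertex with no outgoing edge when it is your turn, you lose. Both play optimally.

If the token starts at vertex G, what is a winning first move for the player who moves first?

Move to C.

Compute win/loss labels from the base case upward. A position with no move is L. Any other position is W if it can reach an L in one move, else L.
Every edge goes from a vertex to one that appears earlier in the order D, A, E, C, G, B, F, so processing vertices in that order labels each vertex after all of its successors.
D: no outgoing edge → L
A: no outgoing edge → L
E: reaches L-position D → W
C: only reaches E(W), which is W → L
G: reaches L-position C → W
B: reaches L-position D → W
F: reaches L-position A → W
From G, the L positions reachable in one move are: C, D. Any move reaching one of these is winning.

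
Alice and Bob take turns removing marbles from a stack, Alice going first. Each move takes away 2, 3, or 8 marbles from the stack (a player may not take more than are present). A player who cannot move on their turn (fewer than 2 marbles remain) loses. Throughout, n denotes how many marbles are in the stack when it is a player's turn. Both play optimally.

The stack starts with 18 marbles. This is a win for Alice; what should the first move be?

Remove 2, leaving 16.

Label each position W (a win for the player to move) or L (a loss). A position with no legal move is L; any other position is W exactly when some move reaches an L, and L when every move reaches a W.
n=0: no move → L
n=1: no move → L
n=2: can move to 0, which is L ⇒ W
n=3: can move to 1, which is L ⇒ W
n=4: can move to 1, which is L ⇒ W
n=5: moves to 3(W), 2(W); every one is W ⇒ L
n=6: moves to 4(W), 3(W); every one is W ⇒ L
n=7: can move to 5, which is L ⇒ W
n=8: can move to 6, which is L ⇒ W
n=9: can move to 6, which is L ⇒ W
n=10: moves to 8(W), 7(W), 2(W); every one is W ⇒ L
n=11: moves to 9(W), 8(W), 3(W); every one is W ⇒ L
n=12: can move to 10, which is L ⇒ W
n=13: can move to 11, which is L ⇒ W
n=14: can move to 11, which is L ⇒ W
n=15: moves to 13(W), 12(W), 7(W); every one is W ⇒ L
n=16: moves to 14(W), 13(W), 8(W); every one is W ⇒ L
n=17: can move to 15, which is L ⇒ W
n=18: can move to 16, which is L ⇒ W
From 18, the L positions reachable in one move are: 16, 15, 10. Any move reaching one of these is winning.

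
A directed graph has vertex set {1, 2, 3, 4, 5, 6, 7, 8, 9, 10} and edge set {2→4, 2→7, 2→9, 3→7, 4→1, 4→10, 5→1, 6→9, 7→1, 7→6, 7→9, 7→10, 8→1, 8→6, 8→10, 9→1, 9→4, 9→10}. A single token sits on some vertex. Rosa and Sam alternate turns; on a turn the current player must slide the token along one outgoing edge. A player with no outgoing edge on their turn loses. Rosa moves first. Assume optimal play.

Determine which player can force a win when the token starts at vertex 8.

Rosa wins.

Work bottom-up. With no move the player to move loses. Otherwise the position is W if at least one move leads to an L position for the opponent, and L if every move leads to a W.
Every edge goes from a vertex to one that appears earlier in the order 10, 1, 4, 9, 6, 8, 7, 2, 3, 5, so processing vertices in that order labels each vertex after all of its successors.
10: no outgoing edge → L
1: no outgoing edge → L
4: →1(L), so W
9: →1(L), so W
6: →9(W) only, which is W, so L
8: →6(L), so W
7: →6(L), so W
2: →7(W), 9(W), 4(W) — all W, so L
3: →7(W) only, which is W, so L
5: →1(L), so W
The starting position 8 is W: Rosa should move to 6, handing over an L position.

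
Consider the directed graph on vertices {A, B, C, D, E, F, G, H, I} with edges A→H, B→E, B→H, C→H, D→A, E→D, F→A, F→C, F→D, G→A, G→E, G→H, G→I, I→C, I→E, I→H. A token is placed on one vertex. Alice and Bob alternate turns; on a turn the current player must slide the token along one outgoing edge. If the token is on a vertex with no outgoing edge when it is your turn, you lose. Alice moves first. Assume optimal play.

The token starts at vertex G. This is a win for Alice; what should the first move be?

Move to H.

Work bottom-up. With no move the player to move loses. Otherwise the position is W if at least one move leads to an L position for the opponent, and L if every move leads to a W.
Every edge goes from a vertex to one that appears earlier in the order H, A, C, D, E, I, F, B, G, so processing vertices in that order labels each vertex after all of its successors.
H: no outgoing edge → L
A: reaches L-position H → W
C: reaches L-position H → W
D: only reaches A(W), which is W → L
E: reaches L-position D → W
I: reaches L-position H → W
F: reaches L-position D → W
B: reaches L-position H → W
G: reaches L-position H → W
From G, the L positions reachable in one move are: H.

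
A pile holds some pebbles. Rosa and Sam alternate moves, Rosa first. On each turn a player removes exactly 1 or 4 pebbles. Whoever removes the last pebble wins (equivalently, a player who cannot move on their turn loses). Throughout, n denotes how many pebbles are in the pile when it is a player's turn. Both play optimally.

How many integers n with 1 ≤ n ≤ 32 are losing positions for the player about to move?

13

Positions with no move are L. A position that does have a move is losing for the player to move precisely when every available move leads to a winning position for the opponent. Fill in the labels:
n=0: no move → L
n=1: can move to 0, which is L ⇒ W
n=2: the only move is to 1(W), a W ⇒ L
n=3: can move to 2, which is L ⇒ W
n=4: can move to 0, which is L ⇒ W
n=5: moves to 4(W), 1(W); every one is W ⇒ L
n=6: can move to 5, which is L ⇒ W
n=7: moves to 6(W), 3(W); every one is W ⇒ L
n=8: can move to 7, which is L ⇒ W
n=9: can move to 5, which is L ⇒ W
n=10: moves to 9(W), 6(W); every one is W ⇒ L
n=11: can move to 10, which is L ⇒ W
n=12: moves to 11(W), 8(W); every one is W ⇒ L
n=13: can move to 12, which is L ⇒ W
n=14: can move to 10, which is L ⇒ W
n=15: moves to 14(W), 11(W); every one is W ⇒ L
n=16: can move to 15, which is L ⇒ W
n=17: moves to 16(W), 13(W); every one is W ⇒ L
n=18: can move to 17, which is L ⇒ W
n=19: can move to 15, which is L ⇒ W
n=20: moves to 19(W), 16(W); every one is W ⇒ L
n=21: can move to 20, which is L ⇒ W
n=22: moves to 21(W), 18(W); every one is W ⇒ L
n=23: can move to 22, which is L ⇒ W
n=24: can move to 20, which is L ⇒ W
n=25: moves to 24(W), 21(W); every one is W ⇒ L
n=26: can move to 25, which is L ⇒ W
n=27: moves to 26(W), 23(W); every one is W ⇒ L
n=28: can move to 27, which is L ⇒ W
n=29: can move to 25, which is L ⇒ W
n=30: moves to 29(W), 26(W); every one is W ⇒ L
n=31: can move to 30, which is L ⇒ W
n=32: moves to 31(W), 28(W); every one is W ⇒ L
L entries with 1 ≤ n ≤ 32 (n=0 is outside the asked range and is not counted): n = 2, 5, 7, 10, 12, 15, 17, 20, 22, 25, 27, 30, 32; that makes 13.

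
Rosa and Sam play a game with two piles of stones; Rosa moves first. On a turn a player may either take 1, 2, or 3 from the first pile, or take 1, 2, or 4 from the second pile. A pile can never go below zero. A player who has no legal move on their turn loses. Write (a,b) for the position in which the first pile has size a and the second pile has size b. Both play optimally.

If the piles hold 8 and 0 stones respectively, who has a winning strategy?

Sam wins.

Positions with no move are L. A position that does have a move is losing for the player to move precisely when every available move leads to a winning position for the opponent. Fill in the labels:
No move ever increases a pile, so every position that can arise here has a ≤ 8 and b ≤ 0; it is enough to label the cells with 0 ≤ a ≤ 8 and 0 ≤ b ≤ 0.
Every move lowers a or b (never raises either), so fill the grid row by row in increasing a, and left to right within a row: each cell's successors are then already labelled.
      b=0
a=0:    L
a=1:    W
a=2:    W
a=3:    W
a=4:    L
a=5:    W
a=6:    W
a=7:    W
a=8:    L
Cells with no legal move (terminal, hence L): (0,0).
The remaining L cells, each justified by listing all of its moves:
(4,0): only reaches (3,0)(W), (2,0)(W), (1,0)(W), all W → L
(8,0): only reaches (7,0)(W), (6,0)(W), (5,0)(W), all W → L
Every other cell has at least one move into one of the L cells above, so it is W.
Every move from (8,0) reaches a W position, so the mover loses.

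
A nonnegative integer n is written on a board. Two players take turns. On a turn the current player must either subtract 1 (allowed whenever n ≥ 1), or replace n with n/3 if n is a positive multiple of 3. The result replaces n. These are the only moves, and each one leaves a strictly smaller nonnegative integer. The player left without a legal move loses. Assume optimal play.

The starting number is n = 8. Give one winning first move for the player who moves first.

Compute win/loss labels from the base case upward. A position with no move is L. Any other position is W if it can reach an L in one move, else L.
n=0: no move → L
n=1: reaches L-position 0 → W
n=2: only reaches 1(W), which is W → L
n=3: reaches L-position 2 → W
n=4: only reaches 3(W), which is W → L
n=5: reaches L-position 4 → W
n=6: reaches L-position 2 → W
n=7: only reaches 6(W), which is W → L
n=8: reaches L-position 7 → W
From 8, the L positions reachable in one move are: 7.

Move to 7.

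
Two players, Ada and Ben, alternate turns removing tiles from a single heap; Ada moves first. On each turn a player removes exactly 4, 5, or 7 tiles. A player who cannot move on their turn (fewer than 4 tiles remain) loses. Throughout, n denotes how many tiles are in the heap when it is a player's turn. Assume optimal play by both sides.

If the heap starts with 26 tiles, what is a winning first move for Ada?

Label each position W (a win for the player to move) or L (a loss). A position with no legal move is L; any other position is W exactly when some move reaches an L, and L when every move reaches a W.
n=0: no move → L
n=1: no move → L
n=2: no move → L
n=3: no move → L
n=4: can move to 0, which is L ⇒ W
n=5: can move to 1, which is L ⇒ W
n=6: can move to 2, which is L ⇒ W
n=7: can move to 3, which is L ⇒ W
n=8: can move to 3, which is L ⇒ W
n=9: can move to 2, which is L ⇒ W
n=10: can move to 3, which is L ⇒ W
n=11: moves to 7(W), 6(W), 4(W); every one is W ⇒ L
n=12: moves to 8(W), 7(W), 5(W); every one is W ⇒ L
n=13: moves to 9(W), 8(W), 6(W); every one is W ⇒ L
n=14: moves to 10(W), 9(W), 7(W); every one is W ⇒ L
n=15: can move to 11, which is L ⇒ W
n=16: can move to 12, which is L ⇒ W
n=17: can move to 13, which is L ⇒ W
n=18: can move to 14, which is L ⇒ W
n=19: can move to 14, which is L ⇒ W
n=20: can move to 13, which is L ⇒ W
n=21: can move to 14, which is L ⇒ W
n=22: moves to 18(W), 17(W), 15(W); every one is W ⇒ L
n=23: moves to 19(W), 18(W), 16(W); every one is W ⇒ L
n=24: moves to 20(W), 19(W), 17(W); every one is W ⇒ L
n=25: moves to 21(W), 20(W), 18(W); every one is W ⇒ L
n=26: can move to 22, which is L ⇒ W
From 26, the L positions reachable in one move are: 22.

Remove 4, leaving 22.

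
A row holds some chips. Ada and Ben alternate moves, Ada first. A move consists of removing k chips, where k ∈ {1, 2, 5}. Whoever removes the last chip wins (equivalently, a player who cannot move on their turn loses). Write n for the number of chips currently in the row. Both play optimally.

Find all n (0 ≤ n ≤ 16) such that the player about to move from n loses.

0, 3, 6, 9, 12, 15

Work bottom-up. With no move the player to move loses. Otherwise the position is W if at least one move leads to an L position for the opponent, and L if every move leads to a W.
n=0: no move → L
n=1: →0(L), so W
n=2: →0(L), so W
n=3: →2(W), 1(W) — all W, so L
n=4: →3(L), so W
n=5: →3(L), so W
n=6: →5(W), 4(W), 1(W) — all W, so L
n=7: →6(L), so W
n=8: →6(L), so W
n=9: →8(W), 7(W), 4(W) — all W, so L
n=10: →9(L), so W
n=11: →9(L), so W
n=12: →11(W), 10(W), 7(W) — all W, so L
n=13: →12(L), so W
n=14: →12(L), so W
n=15: →14(W), 13(W), 10(W) — all W, so L
n=16: →15(L), so W
Reading off the rows marked L gives the requested list; there are 6 such values of n.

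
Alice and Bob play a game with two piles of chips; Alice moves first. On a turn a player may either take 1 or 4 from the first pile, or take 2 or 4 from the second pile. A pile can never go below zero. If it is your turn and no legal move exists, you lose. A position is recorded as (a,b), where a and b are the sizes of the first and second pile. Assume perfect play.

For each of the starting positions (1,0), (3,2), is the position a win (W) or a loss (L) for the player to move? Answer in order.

(1,0): W, (3,2): L

Build the W/L table. Terminal = L. A non-terminal position is W if it has a move to some L; otherwise it is L.
No move ever increases a pile, so every position that can arise here has a ≤ 3 and b ≤ 2; it is enough to label the cells with 0 ≤ a ≤ 3 and 0 ≤ b ≤ 2.
Every move lowers a or b (never raises either), so fill the grid row by row in increasing a, and left to right within a row: each cell's successors are then already labelled.
      b=0  b=1  b=2
a=0:    L    L    W
a=1:    W    W    L
a=2:    L    L    W
a=3:    W    W    L
Cells with no legal move (terminal, hence L): (0,0), (0,1).
The remaining L cells, each justified by listing all of its moves:
(1,2): →(0,2)(W), (1,0)(W) — all W, so L
(2,0): →(1,0)(W) only, which is W, so L
(2,1): →(1,1)(W) only, which is W, so L
(3,2): →(2,2)(W), (3,0)(W) — all W, so L
Every other cell has at least one move into one of the L cells above, so it is W.
(1,0): the move to (0,0) reaches an L cell, so W
(3,2): one of the L cells justified above, so L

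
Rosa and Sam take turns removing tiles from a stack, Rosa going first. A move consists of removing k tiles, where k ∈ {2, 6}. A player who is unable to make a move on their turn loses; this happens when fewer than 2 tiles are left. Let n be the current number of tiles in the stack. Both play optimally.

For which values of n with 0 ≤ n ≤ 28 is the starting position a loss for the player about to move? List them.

0, 1, 4, 5, 8, 9, 12, 13, 16, 17, 20, 21, 24, 25, 28

Label each position W (a win for the player to move) or L (a loss). A position with no legal move is L; any other position is W exactly when some move reaches an L, and L when every move reaches a W.
n=0: no move → L
n=1: no move → L
n=2: reaches L-position 0 → W
n=3: reaches L-position 1 → W
n=4: only reaches 2(W), which is W → L
n=5: only reaches 3(W), which is W → L
n=6: reaches L-position 4 → W
n=7: reaches L-position 5 → W
n=8: only reaches 6(W), 2(W), all W → L
n=9: only reaches 7(W), 3(W), all W → L
n=10: reaches L-position 8 → W
n=11: reaches L-position 9 → W
n=12: only reaches 10(W), 6(W), all W → L
n=13: only reaches 11(W), 7(W), all W → L
n=14: reaches L-position 12 → W
n=15: reaches L-position 13 → W
n=16: only reaches 14(W), 10(W), all W → L
n=17: only reaches 15(W), 11(W), all W → L
n=18: reaches L-position 16 → W
n=19: reaches L-position 17 → W
n=20: only reaches 18(W), 14(W), all W → L
n=21: only reaches 19(W), 15(W), all W → L
n=22: reaches L-position 20 → W
n=23: reaches L-position 21 → W
n=24: only reaches 22(W), 18(W), all W → L
n=25: only reaches 23(W), 19(W), all W → L
n=26: reaches L-position 24 → W
n=27: reaches L-position 25 → W
n=28: only reaches 26(W), 22(W), all W → L
The losing starting values of n are exactly the entries labelled L in this table (15 of them).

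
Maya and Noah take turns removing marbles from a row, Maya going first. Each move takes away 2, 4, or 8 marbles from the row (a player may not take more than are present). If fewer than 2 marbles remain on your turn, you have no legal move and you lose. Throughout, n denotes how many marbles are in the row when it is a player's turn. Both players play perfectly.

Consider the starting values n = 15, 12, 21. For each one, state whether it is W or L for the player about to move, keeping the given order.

15: W, 12: L, 21: W

Use the standard recursion: the mover loses at a terminal position; elsewhere, the mover wins exactly when some move hands the opponent an L position.
n=0: no move → L
n=1: no move → L
n=2: →0(L), so W
n=3: →1(L), so W
n=4: →0(L), so W
n=5: →1(L), so W
n=6: →4(W), 2(W) — all W, so L
n=7: →5(W), 3(W) — all W, so L
n=8: →6(L), so W
n=9: →7(L), so W
n=10: →6(L), so W
n=11: →7(L), so W
n=12: →10(W), 8(W), 4(W) — all W, so L
n=13: →11(W), 9(W), 5(W) — all W, so L
n=14: →12(L), so W
n=15: →13(L), so W
n=16: →12(L), so W
n=17: →13(L), so W
n=18: →16(W), 14(W), 10(W) — all W, so L
n=19: →17(W), 15(W), 11(W) — all W, so L
n=20: →18(L), so W
n=21: →19(L), so W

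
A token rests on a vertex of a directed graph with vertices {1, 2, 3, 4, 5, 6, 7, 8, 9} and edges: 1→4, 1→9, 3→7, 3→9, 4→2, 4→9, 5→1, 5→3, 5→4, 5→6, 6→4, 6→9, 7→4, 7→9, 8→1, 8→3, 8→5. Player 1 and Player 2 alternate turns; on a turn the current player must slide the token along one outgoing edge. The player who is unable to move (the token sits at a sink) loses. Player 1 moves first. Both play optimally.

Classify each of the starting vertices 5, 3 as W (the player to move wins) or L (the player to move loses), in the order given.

5: L, 3: W

Work bottom-up. With no move the player to move loses. Otherwise the position is W if at least one move leads to an L position for the opponent, and L if every move leads to a W.
Every edge goes from a vertex to one that appears earlier in the order 9, 2, 4, 7, 6, 3, 1, 5, 8, so processing vertices in that order labels each vertex after all of its successors.
9: no outgoing edge → L
2: no outgoing edge → L
4: →2(L), so W
7: →9(L), so W
6: →9(L), so W
3: →9(L), so W
1: →9(L), so W
5: →1(W), 3(W), 6(W), 4(W) — all W, so L
8: →5(L), so W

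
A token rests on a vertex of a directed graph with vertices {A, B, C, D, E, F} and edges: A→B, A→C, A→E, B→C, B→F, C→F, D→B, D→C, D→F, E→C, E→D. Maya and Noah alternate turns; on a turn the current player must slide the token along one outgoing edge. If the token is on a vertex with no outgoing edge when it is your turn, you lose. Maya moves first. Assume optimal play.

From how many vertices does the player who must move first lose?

2

Positions with no move are L. A position that does have a move is losing for the player to move precisely when every available move leads to a winning position for the opponent. Fill in the labels:
Every edge goes from a vertex to one that appears earlier in the order F, C, B, D, E, A, so processing vertices in that order labels each vertex after all of its successors.
F: no outgoing edge → L
C: can move to F, which is L ⇒ W
B: can move to F, which is L ⇒ W
D: can move to F, which is L ⇒ W
E: moves to D(W), C(W); every one is W ⇒ L
A: can move to E, which is L ⇒ W
The L vertices are E, F; that is 2 in all.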